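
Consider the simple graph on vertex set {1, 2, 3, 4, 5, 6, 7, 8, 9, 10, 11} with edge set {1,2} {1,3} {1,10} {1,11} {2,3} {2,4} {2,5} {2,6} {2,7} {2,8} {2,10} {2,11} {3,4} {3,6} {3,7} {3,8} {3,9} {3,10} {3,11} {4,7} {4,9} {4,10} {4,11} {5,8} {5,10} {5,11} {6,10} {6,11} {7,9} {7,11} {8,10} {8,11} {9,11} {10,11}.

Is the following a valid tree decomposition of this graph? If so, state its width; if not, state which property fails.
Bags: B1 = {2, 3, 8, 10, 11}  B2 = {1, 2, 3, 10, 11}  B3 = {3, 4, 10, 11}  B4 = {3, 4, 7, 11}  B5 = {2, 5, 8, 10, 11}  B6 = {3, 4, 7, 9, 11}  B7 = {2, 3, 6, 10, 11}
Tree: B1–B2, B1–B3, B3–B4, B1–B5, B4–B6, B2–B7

A tree decomposition must satisfy three properties: every vertex lies in some bag; for every edge, both endpoints lie together in some bag; and for every vertex, the bags containing it form a connected subtree. Here edge (2,4) lies in no bag, so the decomposition is invalid.

No — edge (2,4) lies in no bag.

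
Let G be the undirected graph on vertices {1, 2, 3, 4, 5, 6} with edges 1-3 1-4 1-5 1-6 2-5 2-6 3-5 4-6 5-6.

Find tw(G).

2

A width-2 tree decomposition is:
Bags: B1 = {1, 3, 5}  B2 = {1, 5, 6}  B3 = {1, 4, 6}  B4 = {2, 5, 6}
Tree: B1–B2, B2–B3, B2–B4
Each bag holds 3 vertices, so the decomposition has width 2, which upper-bounds the treewidth. For the lower bound, the 3 vertices {1, 4, 6} are pairwise adjacent, and any tree decomposition puts a clique entirely inside one bag — forcing width ≥ 2. Therefore the treewidth is 2.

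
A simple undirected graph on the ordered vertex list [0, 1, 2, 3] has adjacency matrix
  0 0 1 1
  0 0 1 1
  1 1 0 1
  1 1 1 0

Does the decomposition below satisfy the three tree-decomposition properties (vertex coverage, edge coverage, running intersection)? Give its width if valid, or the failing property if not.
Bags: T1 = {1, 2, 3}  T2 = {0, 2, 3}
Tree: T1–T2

Yes; width 2.

Checking the three conditions: (i) the bags cover all of {0, 1, 2, 3}; (ii) for each edge, some bag contains both endpoints; (iii) the bags containing any fixed vertex form a subtree. All hold, so the decomposition is valid with width 3 − 1 = 2.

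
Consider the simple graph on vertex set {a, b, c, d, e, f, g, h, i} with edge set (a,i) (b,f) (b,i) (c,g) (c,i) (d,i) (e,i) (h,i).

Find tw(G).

1

A width-1 tree decomposition is:
Bags: B1 = {e, i}  B2 = {c, i}  B3 = {b, i}  B4 = {a, i}  B5 = {d, i}  B6 = {b, f}  B7 = {c, g}  B8 = {h, i}
Tree: B1–B2, B1–B3, B1–B4, B1–B5, B3–B6, B2–B7, B1–B8
The largest bag has 2 vertices, giving width 1; this decomposition certifies tw(G) ≤ 1. G has an edge, so its treewidth is at least 1. Hence tw(G) = 1 exactly.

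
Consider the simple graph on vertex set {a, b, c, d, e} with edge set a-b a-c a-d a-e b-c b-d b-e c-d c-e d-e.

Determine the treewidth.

4

A width-4 tree decomposition is:
Bags: B1 = {a, b, c, d, e}
Tree: (single bag)
With just one bag of size 5, the width is 5 − 1 = 4, so tw(G) ≤ 4. For the lower bound, the 5 vertices {a, b, c, d, e} are pairwise adjacent, and any tree decomposition puts a clique entirely inside one bag — forcing width ≥ 4. Hence tw(G) = 4 exactly.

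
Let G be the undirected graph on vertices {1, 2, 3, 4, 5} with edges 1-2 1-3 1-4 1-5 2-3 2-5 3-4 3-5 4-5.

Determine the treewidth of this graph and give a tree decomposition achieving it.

The largest bag has 4 vertices, giving width 3; this decomposition certifies tw(G) ≤ 3. Conversely, {1, 2, 3, 5} is a clique of size 4, and the vertices of any clique must share a bag in every tree decomposition; so some bag has ≥ 4 vertices and tw(G) ≥ 3. Hence tw(G) = 3 exactly.

Treewidth 3.
One such decomposition:
Bags: B1 = {1, 2, 3, 5}  B2 = {1, 3, 4, 5}
Tree: B1–B2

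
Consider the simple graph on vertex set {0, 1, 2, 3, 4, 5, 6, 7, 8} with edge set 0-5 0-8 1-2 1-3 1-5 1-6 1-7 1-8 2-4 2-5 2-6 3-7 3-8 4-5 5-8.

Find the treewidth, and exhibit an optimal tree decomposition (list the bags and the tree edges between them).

Treewidth 2.
One optimal decomposition is:
Bags: B1 = {1, 5, 8}  B2 = {0, 5, 8}  B3 = {1, 2, 5}  B4 = {1, 2, 6}  B5 = {1, 3, 8}  B6 = {1, 3, 7}  B7 = {2, 4, 5}
Tree: B1–B2, B1–B3, B3–B4, B1–B5, B5–B6, B3–B7

Every bag has size at most 3, so the width is 3 − 1 = 2 and tw(G) ≤ 2. For the lower bound, the 3 vertices {0, 5, 8} are pairwise adjacent, and any tree decomposition puts a clique entirely inside one bag — forcing width ≥ 2. Hence tw(G) = 2 exactly.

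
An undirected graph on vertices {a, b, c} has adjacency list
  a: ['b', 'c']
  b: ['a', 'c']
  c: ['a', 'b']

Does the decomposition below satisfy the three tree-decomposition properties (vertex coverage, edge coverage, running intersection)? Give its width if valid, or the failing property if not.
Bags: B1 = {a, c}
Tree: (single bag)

No — vertex b appears in no bag.

A tree decomposition must satisfy three properties: every vertex lies in some bag; for every edge, both endpoints lie together in some bag; and for every vertex, the bags containing it form a connected subtree. Here vertex b appears in no bag, so the decomposition is invalid.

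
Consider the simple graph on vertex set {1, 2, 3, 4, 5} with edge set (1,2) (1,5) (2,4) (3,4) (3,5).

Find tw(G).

A width-2 tree decomposition is:
Bags: B1 = {1, 2, 4}  B2 = {1, 3, 4}  B3 = {1, 3, 5}
Tree: B1–B2, B2–B3
Every bag has size at most 3, so the width is 3 − 1 = 2 and tw(G) ≤ 2. For the lower bound, G contains the cycle 1–2–4–3–5–1, so G is not a forest; only forests have treewidth ≤ 1, hence tw(G) ≥ 2. The upper and lower bounds meet at 2, so that is the treewidth.

2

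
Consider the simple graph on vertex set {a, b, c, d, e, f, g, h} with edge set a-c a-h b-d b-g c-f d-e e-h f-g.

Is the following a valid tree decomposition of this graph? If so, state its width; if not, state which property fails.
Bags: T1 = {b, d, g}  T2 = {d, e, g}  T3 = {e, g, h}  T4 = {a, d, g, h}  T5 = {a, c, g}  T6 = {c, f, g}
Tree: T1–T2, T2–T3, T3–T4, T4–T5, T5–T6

No — bags containing vertex d are not connected in the tree.

A tree decomposition must satisfy three properties: every vertex lies in some bag; for every edge, both endpoints lie together in some bag; and for every vertex, the bags containing it form a connected subtree. Here bags containing vertex d are not connected in the tree, so the decomposition is invalid.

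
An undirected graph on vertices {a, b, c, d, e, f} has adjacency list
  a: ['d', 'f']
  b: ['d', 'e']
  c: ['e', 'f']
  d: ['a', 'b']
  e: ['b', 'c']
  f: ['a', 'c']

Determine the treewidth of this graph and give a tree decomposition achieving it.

Treewidth 2.
Bags: B1 = {a, d, f}  B2 = {c, d, f}  B3 = {c, d, e}  B4 = {b, d, e}
Tree: B1–B2, B2–B3, B3–B4

Each bag holds 3 vertices, so the decomposition has width 2, which upper-bounds the treewidth. For the lower bound, G contains the cycle d–a–f–c–e–b–d, so G is not a forest; only forests have treewidth ≤ 1, hence tw(G) ≥ 2. Combining the bounds, tw(G) = 2.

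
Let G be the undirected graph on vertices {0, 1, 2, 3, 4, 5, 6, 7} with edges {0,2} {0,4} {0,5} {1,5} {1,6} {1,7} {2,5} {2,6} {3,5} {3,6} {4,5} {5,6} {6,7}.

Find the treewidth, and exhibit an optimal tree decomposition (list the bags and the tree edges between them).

Treewidth 2.
One optimal decomposition is:
Bags: B1 = {2, 5, 6}  B2 = {1, 5, 6}  B3 = {1, 6, 7}  B4 = {3, 5, 6}  B5 = {0, 2, 5}  B6 = {0, 4, 5}
Tree: B1–B2, B2–B3, B2–B4, B1–B5, B5–B6

Each bag holds 3 vertices, so the decomposition has width 2, which upper-bounds the treewidth. Conversely, {0, 2, 5} is a clique of size 3, and the vertices of any clique must share a bag in every tree decomposition; so some bag has ≥ 3 vertices and tw(G) ≥ 2. Therefore the treewidth is 2.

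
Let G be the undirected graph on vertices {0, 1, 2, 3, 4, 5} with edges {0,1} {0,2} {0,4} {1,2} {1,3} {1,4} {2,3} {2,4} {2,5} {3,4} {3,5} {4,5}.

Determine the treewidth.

A width-3 tree decomposition is:
Bags: B1 = {0, 1, 2, 4}  B2 = {1, 2, 3, 4}  B3 = {2, 3, 4, 5}
Tree: B1–B2, B2–B3
Each bag holds 4 vertices, so the decomposition has width 3, which upper-bounds the treewidth. Conversely, {0, 1, 2, 4} is a clique of size 4, and the vertices of any clique must share a bag in every tree decomposition; so some bag has ≥ 4 vertices and tw(G) ≥ 3. Therefore the treewidth is 3.

3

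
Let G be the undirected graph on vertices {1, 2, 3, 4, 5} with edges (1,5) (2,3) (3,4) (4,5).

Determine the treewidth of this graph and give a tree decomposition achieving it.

Treewidth 1.
One optimal decomposition is:
Bags: B1 = {2, 3}  B2 = {3, 4}  B3 = {4, 5}  B4 = {1, 5}
Tree: B1–B2, B2–B3, B3–B4

The largest bag has 2 vertices, giving width 1; this decomposition certifies tw(G) ≤ 1. G has an edge, so its treewidth is at least 1. Therefore the treewidth is 1.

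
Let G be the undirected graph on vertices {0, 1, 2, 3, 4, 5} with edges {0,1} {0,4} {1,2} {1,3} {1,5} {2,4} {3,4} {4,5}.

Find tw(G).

A width-2 tree decomposition is:
Bags: B1 = {0, 1, 4}  B2 = {1, 4, 5}  B3 = {1, 3, 4}  B4 = {1, 2, 4}
Tree: B1–B2, B2–B3, B3–B4
Each bag holds 3 vertices, so the decomposition has width 2, which upper-bounds the treewidth. The edges 4–0–1–5–4 form a cycle, so G is not a tree and its treewidth is at least 2. Combining the bounds, tw(G) = 2.

2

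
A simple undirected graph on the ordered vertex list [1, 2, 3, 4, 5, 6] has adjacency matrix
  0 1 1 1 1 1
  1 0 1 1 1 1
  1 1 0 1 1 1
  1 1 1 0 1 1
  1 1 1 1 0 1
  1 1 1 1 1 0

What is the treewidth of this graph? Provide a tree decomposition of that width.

Treewidth 5.
One optimal decomposition is:
Bags: B1 = {1, 2, 3, 4, 5, 6}
Tree: (single bag)

A single bag containing all 6 vertices is trivially a valid decomposition of width 5. On the other hand G contains the 6-clique {1, 2, 3, 4, 5, 6}. A clique must lie in a single bag of any decomposition, so no decomposition can have width below 5. The upper and lower bounds meet at 5, so that is the treewidth.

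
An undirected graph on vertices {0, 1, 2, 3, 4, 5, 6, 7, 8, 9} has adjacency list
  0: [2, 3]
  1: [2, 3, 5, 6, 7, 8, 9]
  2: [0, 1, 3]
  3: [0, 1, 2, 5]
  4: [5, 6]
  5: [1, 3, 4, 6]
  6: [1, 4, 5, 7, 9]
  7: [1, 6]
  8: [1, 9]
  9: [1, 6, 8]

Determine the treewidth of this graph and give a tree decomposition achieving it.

Treewidth 2.
One such decomposition:
Bags: B1 = {4, 5, 6}  B2 = {1, 5, 6}  B3 = {1, 6, 7}  B4 = {1, 3, 5}  B5 = {1, 2, 3}  B6 = {0, 2, 3}  B7 = {1, 6, 9}  B8 = {1, 8, 9}
Tree: B1–B2, B2–B3, B2–B4, B4–B5, B5–B6, B3–B7, B7–B8

Each bag holds 3 vertices, so the decomposition has width 2, which upper-bounds the treewidth. On the other hand G contains the 3-clique {0, 2, 3}. A clique must lie in a single bag of any decomposition, so no decomposition can have width below 2. Combining the bounds, tw(G) = 2.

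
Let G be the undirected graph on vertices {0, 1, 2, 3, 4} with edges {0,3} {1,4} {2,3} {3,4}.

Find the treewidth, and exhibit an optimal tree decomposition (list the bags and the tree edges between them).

Treewidth 1.
Bags: B1 = {0, 3}  B2 = {2, 3}  B3 = {3, 4}  B4 = {1, 4}
Tree: B1–B2, B1–B3, B3–B4

Each bag holds 2 vertices, so the decomposition has width 1, which upper-bounds the treewidth. Any graph with an edge has treewidth ≥ 1, and G has the edge 3–0. The upper and lower bounds meet at 1, so that is the treewidth.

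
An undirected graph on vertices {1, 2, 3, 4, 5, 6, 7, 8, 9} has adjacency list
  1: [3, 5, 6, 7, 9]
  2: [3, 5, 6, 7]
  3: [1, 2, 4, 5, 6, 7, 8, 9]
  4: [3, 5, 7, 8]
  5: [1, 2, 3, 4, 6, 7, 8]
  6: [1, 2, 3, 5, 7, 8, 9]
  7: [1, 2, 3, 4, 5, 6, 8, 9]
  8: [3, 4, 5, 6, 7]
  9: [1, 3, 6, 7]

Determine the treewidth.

A width-4 tree decomposition is:
Bags: B1 = {3, 5, 6, 7, 8}  B2 = {3, 4, 5, 7, 8}  B3 = {1, 3, 5, 6, 7}  B4 = {1, 3, 6, 7, 9}  B5 = {2, 3, 5, 6, 7}
Tree: B1–B2, B1–B3, B3–B4, B3–B5
Every bag has size at most 5, so the width is 5 − 1 = 4 and tw(G) ≤ 4. Conversely, {1, 3, 6, 7, 9} is a clique of size 5, and the vertices of any clique must share a bag in every tree decomposition; so some bag has ≥ 5 vertices and tw(G) ≥ 4. The upper and lower bounds meet at 4, so that is the treewidth.

4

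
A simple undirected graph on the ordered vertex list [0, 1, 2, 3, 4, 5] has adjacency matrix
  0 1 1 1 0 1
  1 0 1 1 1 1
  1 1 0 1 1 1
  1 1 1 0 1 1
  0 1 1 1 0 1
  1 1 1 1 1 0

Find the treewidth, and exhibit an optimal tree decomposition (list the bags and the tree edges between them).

Treewidth 4.
Bags: B1 = {0, 1, 2, 3, 5}  B2 = {1, 2, 3, 4, 5}
Tree: B1–B2

Every bag has size at most 5, so the width is 5 − 1 = 4 and tw(G) ≤ 4. For the lower bound, the 5 vertices {0, 1, 2, 3, 5} are pairwise adjacent, and any tree decomposition puts a clique entirely inside one bag — forcing width ≥ 4. Hence tw(G) = 4 exactly.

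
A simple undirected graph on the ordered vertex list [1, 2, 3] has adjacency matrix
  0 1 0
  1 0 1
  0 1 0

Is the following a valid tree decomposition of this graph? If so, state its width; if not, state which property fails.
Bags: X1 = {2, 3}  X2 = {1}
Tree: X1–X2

A tree decomposition must satisfy three properties: every vertex lies in some bag; for every edge, both endpoints lie together in some bag; and for every vertex, the bags containing it form a connected subtree. Here edge (2,1) lies in no bag, so the decomposition is invalid.

No — edge (2,1) lies in no bag.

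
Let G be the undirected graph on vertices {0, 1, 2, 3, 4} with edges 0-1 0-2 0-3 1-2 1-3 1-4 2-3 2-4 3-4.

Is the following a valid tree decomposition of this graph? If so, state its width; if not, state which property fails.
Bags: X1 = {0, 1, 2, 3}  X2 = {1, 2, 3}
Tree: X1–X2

A tree decomposition must satisfy three properties: every vertex lies in some bag; for every edge, both endpoints lie together in some bag; and for every vertex, the bags containing it form a connected subtree. Here vertex 4 appears in no bag, so the decomposition is invalid.

No — vertex 4 appears in no bag.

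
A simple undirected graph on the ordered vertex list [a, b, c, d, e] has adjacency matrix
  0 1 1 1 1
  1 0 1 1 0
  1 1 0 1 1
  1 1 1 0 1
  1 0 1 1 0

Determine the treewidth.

3

A width-3 tree decomposition is:
Bags: B1 = {a, b, c, d}  B2 = {a, c, d, e}
Tree: B1–B2
Each bag holds 4 vertices, so the decomposition has width 3, which upper-bounds the treewidth. On the other hand G contains the 4-clique {a, c, d, e}. A clique must lie in a single bag of any decomposition, so no decomposition can have width below 3. Hence tw(G) = 3 exactly.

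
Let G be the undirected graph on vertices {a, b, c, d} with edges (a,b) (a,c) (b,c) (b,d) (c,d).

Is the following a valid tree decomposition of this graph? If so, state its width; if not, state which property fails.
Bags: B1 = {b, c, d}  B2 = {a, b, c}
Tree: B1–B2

Yes; width 2.

Checking the three conditions: (i) the bags cover all of {a, b, c, d}; (ii) for each edge, some bag contains both endpoints; (iii) the bags containing any fixed vertex form a subtree. All hold, so the decomposition is valid with width 3 − 1 = 2.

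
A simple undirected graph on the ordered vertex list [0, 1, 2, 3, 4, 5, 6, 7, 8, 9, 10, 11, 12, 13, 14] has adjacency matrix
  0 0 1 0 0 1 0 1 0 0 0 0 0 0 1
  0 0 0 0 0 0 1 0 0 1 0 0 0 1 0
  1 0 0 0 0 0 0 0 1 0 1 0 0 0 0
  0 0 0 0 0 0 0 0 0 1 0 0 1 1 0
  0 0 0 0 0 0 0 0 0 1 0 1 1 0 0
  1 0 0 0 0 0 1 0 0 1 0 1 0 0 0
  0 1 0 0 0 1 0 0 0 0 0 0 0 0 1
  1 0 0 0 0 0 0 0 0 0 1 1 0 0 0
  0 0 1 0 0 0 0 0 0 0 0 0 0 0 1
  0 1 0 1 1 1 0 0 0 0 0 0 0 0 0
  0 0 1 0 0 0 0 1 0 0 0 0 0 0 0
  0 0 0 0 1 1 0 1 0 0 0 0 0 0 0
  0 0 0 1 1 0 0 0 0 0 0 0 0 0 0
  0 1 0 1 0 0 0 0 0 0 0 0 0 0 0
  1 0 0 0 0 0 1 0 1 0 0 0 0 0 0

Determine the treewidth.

3

A width-3 tree decomposition is:
Bags: B1 = {2, 8, 10, 14}  B2 = {0, 2, 10, 14}  B3 = {0, 7, 10, 14}  B4 = {0, 6, 7, 14}  B5 = {0, 5, 6, 7}  B6 = {5, 6, 7, 11}  B7 = {1, 5, 6, 11}  B8 = {1, 5, 9, 11}  B9 = {1, 4, 9, 11}  B10 = {1, 4, 9, 13}  B11 = {3, 4, 9, 13}  B12 = {3, 4, 12, 13}
Tree: B1–B2, B2–B3, B3–B4, B4–B5, B5–B6, B6–B7, B7–B8, B8–B9, B9–B10, B10–B11, B11–B12
Each bag holds 4 vertices, so the decomposition has width 3, which upper-bounds the treewidth. For the lower bound: the 4 vertex sets {2,8,10}, {14}, {0}, {5,6,7,11} are disjoint, each induces a connected subgraph, and every pair is joined by at least one edge of G. Contracting each set to a single vertex therefore yields K_{4} as a minor, and since treewidth is minor-monotone, tw(G) ≥ tw(K_{4}) = 3. Hence tw(G) = 3 exactly.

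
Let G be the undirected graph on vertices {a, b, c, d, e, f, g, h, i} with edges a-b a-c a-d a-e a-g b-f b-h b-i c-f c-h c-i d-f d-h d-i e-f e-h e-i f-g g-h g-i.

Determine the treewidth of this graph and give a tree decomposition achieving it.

The largest bag has 5 vertices, giving width 4; this decomposition certifies tw(G) ≤ 4. For the lower bound: the 5 vertex sets {e,i}, {g,h}, {a,b}, {f}, {d} are disjoint, each induces a connected subgraph, and every pair is joined by at least one edge of G. Contracting each set to a single vertex therefore yields K_{5} as a minor, and since treewidth is minor-monotone, tw(G) ≥ tw(K_{5}) = 4. The upper and lower bounds meet at 4, so that is the treewidth.

Treewidth 4.
One such decomposition:
Bags: B1 = {a, e, f, h, i}  B2 = {a, f, g, h, i}  B3 = {a, b, f, h, i}  B4 = {a, d, f, h, i}  B5 = {a, c, f, h, i}
Tree: B1–B2, B2–B3, B3–B4, B4–B5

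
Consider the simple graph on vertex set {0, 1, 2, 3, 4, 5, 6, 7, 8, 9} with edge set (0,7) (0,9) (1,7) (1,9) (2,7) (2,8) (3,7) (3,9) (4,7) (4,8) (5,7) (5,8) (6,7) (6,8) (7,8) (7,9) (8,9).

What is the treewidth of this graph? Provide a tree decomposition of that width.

Treewidth 2.
Bags: B1 = {6, 7, 8}  B2 = {7, 8, 9}  B3 = {4, 7, 8}  B4 = {0, 7, 9}  B5 = {3, 7, 9}  B6 = {5, 7, 8}  B7 = {1, 7, 9}  B8 = {2, 7, 8}
Tree: B1–B2, B1–B3, B2–B4, B2–B5, B2–B6, B4–B7, B1–B8

The largest bag has 3 vertices, giving width 2; this decomposition certifies tw(G) ≤ 2. Conversely, {0, 7, 9} is a clique of size 3, and the vertices of any clique must share a bag in every tree decomposition; so some bag has ≥ 3 vertices and tw(G) ≥ 2. The upper and lower bounds meet at 2, so that is the treewidth.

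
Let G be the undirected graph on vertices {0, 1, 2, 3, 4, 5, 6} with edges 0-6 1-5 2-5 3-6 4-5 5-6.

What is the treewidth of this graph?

1

A width-1 tree decomposition is:
Bags: B1 = {2, 5}  B2 = {5, 6}  B3 = {4, 5}  B4 = {1, 5}  B5 = {0, 6}  B6 = {3, 6}
Tree: B1–B2, B2–B3, B1–B4, B2–B5, B5–B6
Every bag has size at most 2, so the width is 2 − 1 = 1 and tw(G) ≤ 1. Any graph with an edge has treewidth ≥ 1, and G has the edge 2–5. Combining the bounds, tw(G) = 1.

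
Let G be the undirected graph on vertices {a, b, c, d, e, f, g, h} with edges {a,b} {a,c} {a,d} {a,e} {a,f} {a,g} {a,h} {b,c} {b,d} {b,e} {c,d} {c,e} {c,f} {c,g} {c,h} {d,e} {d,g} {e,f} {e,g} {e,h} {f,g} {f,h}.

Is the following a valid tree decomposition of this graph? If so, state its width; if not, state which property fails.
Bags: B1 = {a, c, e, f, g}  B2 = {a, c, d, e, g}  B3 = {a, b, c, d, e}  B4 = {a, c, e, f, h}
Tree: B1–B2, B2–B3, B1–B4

Yes; width 4.

Vertex coverage: the bags together contain {a, b, c, d, e, f, g, h}, the full vertex set. Edge coverage: each edge of G has both endpoints in at least one bag. Running intersection: for every vertex, the bags containing it form a connected subtree. All three properties hold, so this is a valid tree decomposition of width max|bag| − 1 = 4, and hence tw(G) ≤ 4.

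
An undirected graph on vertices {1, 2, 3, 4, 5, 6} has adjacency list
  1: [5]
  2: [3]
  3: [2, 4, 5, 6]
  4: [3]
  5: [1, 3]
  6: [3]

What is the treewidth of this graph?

A width-1 tree decomposition is:
Bags: B1 = {3, 5}  B2 = {3, 6}  B3 = {1, 5}  B4 = {2, 3}  B5 = {3, 4}
Tree: B1–B2, B1–B3, B1–B4, B4–B5
The largest bag has 2 vertices, giving width 1; this decomposition certifies tw(G) ≤ 1. Since G has at least one edge (e.g. 5–3), it is not an edgeless graph, so tw(G) ≥ 1. Hence tw(G) = 1 exactly.

1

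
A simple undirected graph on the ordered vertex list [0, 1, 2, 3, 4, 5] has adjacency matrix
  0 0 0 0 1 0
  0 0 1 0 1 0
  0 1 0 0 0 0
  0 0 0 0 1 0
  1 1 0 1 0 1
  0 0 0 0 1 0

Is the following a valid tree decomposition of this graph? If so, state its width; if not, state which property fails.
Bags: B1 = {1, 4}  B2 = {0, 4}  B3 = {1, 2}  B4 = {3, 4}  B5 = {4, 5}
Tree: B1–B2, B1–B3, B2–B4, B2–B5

Yes; width 1.

Checking the three conditions: (i) the bags cover all of {0, 1, 2, 3, 4, 5}; (ii) for each edge, some bag contains both endpoints; (iii) the bags containing any fixed vertex form a subtree. All hold, so the decomposition is valid with width 2 − 1 = 1.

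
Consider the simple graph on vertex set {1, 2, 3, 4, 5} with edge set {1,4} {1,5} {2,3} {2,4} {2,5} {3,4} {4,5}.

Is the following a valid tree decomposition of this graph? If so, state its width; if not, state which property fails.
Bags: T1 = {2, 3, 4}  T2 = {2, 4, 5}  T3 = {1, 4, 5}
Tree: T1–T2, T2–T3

Checking the three conditions: (i) the bags cover all of {1, 2, 3, 4, 5}; (ii) for each edge, some bag contains both endpoints; (iii) the bags containing any fixed vertex form a subtree. All hold, so the decomposition is valid with width 3 − 1 = 2.

Yes; width 2.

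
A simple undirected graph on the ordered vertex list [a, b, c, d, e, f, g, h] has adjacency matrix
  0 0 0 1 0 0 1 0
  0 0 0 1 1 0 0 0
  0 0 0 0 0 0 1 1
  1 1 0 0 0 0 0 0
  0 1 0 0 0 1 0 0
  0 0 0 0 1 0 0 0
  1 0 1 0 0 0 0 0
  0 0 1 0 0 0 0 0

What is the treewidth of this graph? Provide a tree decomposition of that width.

Treewidth 1.
One optimal decomposition is:
Bags: B1 = {c, h}  B2 = {c, g}  B3 = {a, g}  B4 = {a, d}  B5 = {b, d}  B6 = {b, e}  B7 = {e, f}
Tree: B1–B2, B2–B3, B3–B4, B4–B5, B5–B6, B6–B7

Each bag holds 2 vertices, so the decomposition has width 1, which upper-bounds the treewidth. Any graph with an edge has treewidth ≥ 1, and G has the edge h–c. The upper and lower bounds meet at 1, so that is the treewidth.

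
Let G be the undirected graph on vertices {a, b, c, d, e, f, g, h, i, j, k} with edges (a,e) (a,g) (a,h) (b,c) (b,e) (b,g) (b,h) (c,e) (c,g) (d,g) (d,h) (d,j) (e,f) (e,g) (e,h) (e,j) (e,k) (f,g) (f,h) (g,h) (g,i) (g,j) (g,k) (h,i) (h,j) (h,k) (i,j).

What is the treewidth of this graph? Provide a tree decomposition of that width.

Treewidth 3.
One such decomposition:
Bags: B1 = {b, c, e, g}  B2 = {b, e, g, h}  B3 = {e, g, h, j}  B4 = {g, h, i, j}  B5 = {e, g, h, k}  B6 = {a, e, g, h}  B7 = {e, f, g, h}  B8 = {d, g, h, j}
Tree: B1–B2, B2–B3, B3–B4, B3–B5, B3–B6, B5–B7, B4–B8

The largest bag has 4 vertices, giving width 3; this decomposition certifies tw(G) ≤ 3. On the other hand G contains the 4-clique {d, g, h, j}. A clique must lie in a single bag of any decomposition, so no decomposition can have width below 3. Combining the bounds, tw(G) = 3.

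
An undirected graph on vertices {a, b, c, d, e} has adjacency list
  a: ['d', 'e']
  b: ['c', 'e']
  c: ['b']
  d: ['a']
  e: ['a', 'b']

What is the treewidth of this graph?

A width-1 tree decomposition is:
Bags: B1 = {b, c}  B2 = {b, e}  B3 = {a, e}  B4 = {a, d}
Tree: B1–B2, B2–B3, B3–B4
Every bag has size at most 2, so the width is 2 − 1 = 1 and tw(G) ≤ 1. G has an edge, so its treewidth is at least 1. Hence tw(G) = 1 exactly.

1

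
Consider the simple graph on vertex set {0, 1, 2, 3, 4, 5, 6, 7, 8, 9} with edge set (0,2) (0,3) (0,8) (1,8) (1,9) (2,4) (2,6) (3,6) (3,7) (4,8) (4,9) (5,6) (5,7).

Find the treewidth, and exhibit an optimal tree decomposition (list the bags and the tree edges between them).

The largest bag has 3 vertices, giving width 2; this decomposition certifies tw(G) ≤ 2. Since 9–1–8–4–9 is a cycle in G, G is not acyclic. Forests are exactly the graphs of treewidth ≤ 1, so tw(G) ≥ 2. Therefore the treewidth is 2.

Treewidth 2.
Bags: B1 = {1, 4, 9}  B2 = {1, 4, 8}  B3 = {2, 4, 8}  B4 = {0, 2, 8}  B5 = {0, 2, 6}  B6 = {0, 3, 6}  B7 = {3, 5, 6}  B8 = {3, 5, 7}
Tree: B1–B2, B2–B3, B3–B4, B4–B5, B5–B6, B6–B7, B7–B8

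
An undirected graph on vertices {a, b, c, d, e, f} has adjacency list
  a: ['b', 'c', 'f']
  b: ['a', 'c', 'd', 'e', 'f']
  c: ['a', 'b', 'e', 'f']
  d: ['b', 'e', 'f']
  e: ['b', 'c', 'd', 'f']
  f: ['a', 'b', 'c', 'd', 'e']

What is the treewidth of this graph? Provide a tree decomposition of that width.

Treewidth 3.
One optimal decomposition is:
Bags: B1 = {b, d, e, f}  B2 = {b, c, e, f}  B3 = {a, b, c, f}
Tree: B1–B2, B2–B3

The largest bag has 4 vertices, giving width 3; this decomposition certifies tw(G) ≤ 3. For the lower bound, the 4 vertices {b, d, e, f} are pairwise adjacent, and any tree decomposition puts a clique entirely inside one bag — forcing width ≥ 3. The upper and lower bounds meet at 3, so that is the treewidth.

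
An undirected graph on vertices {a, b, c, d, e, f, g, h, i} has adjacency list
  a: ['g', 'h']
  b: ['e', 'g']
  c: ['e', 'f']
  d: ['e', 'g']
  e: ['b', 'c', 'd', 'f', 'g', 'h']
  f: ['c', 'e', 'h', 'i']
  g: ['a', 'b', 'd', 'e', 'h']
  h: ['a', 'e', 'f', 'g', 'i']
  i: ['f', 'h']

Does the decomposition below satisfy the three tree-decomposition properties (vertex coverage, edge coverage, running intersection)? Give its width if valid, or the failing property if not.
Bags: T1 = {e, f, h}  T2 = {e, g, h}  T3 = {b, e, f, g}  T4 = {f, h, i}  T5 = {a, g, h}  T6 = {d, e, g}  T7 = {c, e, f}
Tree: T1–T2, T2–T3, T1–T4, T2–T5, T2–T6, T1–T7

No — bags containing vertex f are not connected in the tree.

A tree decomposition must satisfy three properties: every vertex lies in some bag; for every edge, both endpoints lie together in some bag; and for every vertex, the bags containing it form a connected subtree. Here bags containing vertex f are not connected in the tree, so the decomposition is invalid.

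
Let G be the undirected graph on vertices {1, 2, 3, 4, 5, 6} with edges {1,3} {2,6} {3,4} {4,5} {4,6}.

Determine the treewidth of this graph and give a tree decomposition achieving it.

Treewidth 1.
One optimal decomposition is:
Bags: B1 = {4, 5}  B2 = {4, 6}  B3 = {2, 6}  B4 = {3, 4}  B5 = {1, 3}
Tree: B1–B2, B2–B3, B1–B4, B4–B5

Each bag holds 2 vertices, so the decomposition has width 1, which upper-bounds the treewidth. Since G has at least one edge (e.g. 4–5), it is not an edgeless graph, so tw(G) ≥ 1. Therefore the treewidth is 1.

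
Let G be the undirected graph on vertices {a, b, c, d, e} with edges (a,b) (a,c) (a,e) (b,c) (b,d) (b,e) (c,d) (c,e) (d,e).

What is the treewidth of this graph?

3

A width-3 tree decomposition is:
Bags: B1 = {b, c, d, e}  B2 = {a, b, c, e}
Tree: B1–B2
The largest bag has 4 vertices, giving width 3; this decomposition certifies tw(G) ≤ 3. Conversely, {b, c, d, e} is a clique of size 4, and the vertices of any clique must share a bag in every tree decomposition; so some bag has ≥ 4 vertices and tw(G) ≥ 3. Hence tw(G) = 3 exactly.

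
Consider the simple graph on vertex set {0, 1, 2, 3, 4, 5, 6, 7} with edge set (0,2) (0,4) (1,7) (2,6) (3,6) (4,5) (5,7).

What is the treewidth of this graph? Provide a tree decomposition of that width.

Every bag has size at most 2, so the width is 2 − 1 = 1 and tw(G) ≤ 1. Any graph with an edge has treewidth ≥ 1, and G has the edge 1–7. Combining the bounds, tw(G) = 1.

Treewidth 1.
One optimal decomposition is:
Bags: B1 = {1, 7}  B2 = {5, 7}  B3 = {4, 5}  B4 = {0, 4}  B5 = {0, 2}  B6 = {2, 6}  B7 = {3, 6}
Tree: B1–B2, B2–B3, B3–B4, B4–B5, B5–B6, B6–B7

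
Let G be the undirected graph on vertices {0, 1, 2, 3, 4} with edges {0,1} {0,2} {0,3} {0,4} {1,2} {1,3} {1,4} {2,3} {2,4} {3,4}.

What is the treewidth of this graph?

4

A width-4 tree decomposition is:
Bags: B1 = {0, 1, 2, 3, 4}
Tree: (single bag)
A single bag containing all 5 vertices is trivially a valid decomposition of width 4. On the other hand G contains the 5-clique {0, 1, 2, 3, 4}. A clique must lie in a single bag of any decomposition, so no decomposition can have width below 4. The upper and lower bounds meet at 4, so that is the treewidth.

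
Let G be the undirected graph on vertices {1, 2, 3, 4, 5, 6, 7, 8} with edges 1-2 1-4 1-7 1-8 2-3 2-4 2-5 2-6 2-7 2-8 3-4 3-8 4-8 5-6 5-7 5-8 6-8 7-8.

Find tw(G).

A width-3 tree decomposition is:
Bags: B1 = {2, 3, 4, 8}  B2 = {1, 2, 4, 8}  B3 = {1, 2, 7, 8}  B4 = {2, 5, 7, 8}  B5 = {2, 5, 6, 8}
Tree: B1–B2, B2–B3, B3–B4, B4–B5
Each bag holds 4 vertices, so the decomposition has width 3, which upper-bounds the treewidth. On the other hand G contains the 4-clique {1, 2, 4, 8}. A clique must lie in a single bag of any decomposition, so no decomposition can have width below 3. Combining the bounds, tw(G) = 3.

3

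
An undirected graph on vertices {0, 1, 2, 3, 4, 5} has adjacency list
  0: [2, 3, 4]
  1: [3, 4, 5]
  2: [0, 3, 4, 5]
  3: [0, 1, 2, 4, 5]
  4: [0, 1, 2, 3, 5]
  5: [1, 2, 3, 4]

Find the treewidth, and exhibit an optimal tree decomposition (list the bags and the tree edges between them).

Treewidth 3.
Bags: B1 = {1, 3, 4, 5}  B2 = {2, 3, 4, 5}  B3 = {0, 2, 3, 4}
Tree: B1–B2, B2–B3

The largest bag has 4 vertices, giving width 3; this decomposition certifies tw(G) ≤ 3. Conversely, {1, 3, 4, 5} is a clique of size 4, and the vertices of any clique must share a bag in every tree decomposition; so some bag has ≥ 4 vertices and tw(G) ≥ 3. Hence tw(G) = 3 exactly.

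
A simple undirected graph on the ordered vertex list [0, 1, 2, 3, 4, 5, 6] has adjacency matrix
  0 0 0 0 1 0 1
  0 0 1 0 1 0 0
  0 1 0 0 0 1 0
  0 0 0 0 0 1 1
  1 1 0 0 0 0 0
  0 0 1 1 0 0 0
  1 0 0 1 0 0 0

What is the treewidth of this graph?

A width-2 tree decomposition is:
Bags: B1 = {3, 5, 6}  B2 = {0, 5, 6}  B3 = {0, 4, 5}  B4 = {1, 4, 5}  B5 = {1, 2, 5}
Tree: B1–B2, B2–B3, B3–B4, B4–B5
Each bag holds 3 vertices, so the decomposition has width 2, which upper-bounds the treewidth. Since 5–3–6–0–4–1–2–5 is a cycle in G, G is not acyclic. Forests are exactly the graphs of treewidth ≤ 1, so tw(G) ≥ 2. Hence tw(G) = 2 exactly.

2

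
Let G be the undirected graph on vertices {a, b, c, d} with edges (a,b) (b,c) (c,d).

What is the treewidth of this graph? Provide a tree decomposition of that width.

Treewidth 1.
Bags: B1 = {a, b}  B2 = {b, c}  B3 = {c, d}
Tree: B1–B2, B2–B3

Every bag has size at most 2, so the width is 2 − 1 = 1 and tw(G) ≤ 1. Any graph with an edge has treewidth ≥ 1, and G has the edge b–a. Therefore the treewidth is 1.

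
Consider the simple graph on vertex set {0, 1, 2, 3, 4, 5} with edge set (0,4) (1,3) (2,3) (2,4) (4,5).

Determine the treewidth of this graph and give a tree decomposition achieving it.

Each bag holds 2 vertices, so the decomposition has width 1, which upper-bounds the treewidth. G has an edge, so its treewidth is at least 1. Hence tw(G) = 1 exactly.

Treewidth 1.
One optimal decomposition is:
Bags: B1 = {0, 4}  B2 = {4, 5}  B3 = {2, 4}  B4 = {2, 3}  B5 = {1, 3}
Tree: B1–B2, B1–B3, B3–B4, B4–B5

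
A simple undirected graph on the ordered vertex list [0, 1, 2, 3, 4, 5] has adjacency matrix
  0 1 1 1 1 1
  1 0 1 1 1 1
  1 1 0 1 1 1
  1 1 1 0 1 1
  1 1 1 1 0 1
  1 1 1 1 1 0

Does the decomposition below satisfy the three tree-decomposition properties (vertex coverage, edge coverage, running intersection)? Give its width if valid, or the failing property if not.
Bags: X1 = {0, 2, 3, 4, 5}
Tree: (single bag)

A tree decomposition must satisfy three properties: every vertex lies in some bag; for every edge, both endpoints lie together in some bag; and for every vertex, the bags containing it form a connected subtree. Here vertex 1 appears in no bag, so the decomposition is invalid.

No — vertex 1 appears in no bag.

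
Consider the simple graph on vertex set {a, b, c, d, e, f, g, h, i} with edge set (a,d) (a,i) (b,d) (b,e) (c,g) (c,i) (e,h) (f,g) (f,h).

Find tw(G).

A width-2 tree decomposition is:
Bags: B1 = {c, f, g}  B2 = {c, f, h}  B3 = {c, e, h}  B4 = {b, c, e}  B5 = {b, c, d}  B6 = {a, c, d}  B7 = {a, c, i}
Tree: B1–B2, B2–B3, B3–B4, B4–B5, B5–B6, B6–B7
The largest bag has 3 vertices, giving width 2; this decomposition certifies tw(G) ≤ 2. Since c–g–f–h–e–b–d–a–i–c is a cycle in G, G is not acyclic. Forests are exactly the graphs of treewidth ≤ 1, so tw(G) ≥ 2. Combining the bounds, tw(G) = 2.

2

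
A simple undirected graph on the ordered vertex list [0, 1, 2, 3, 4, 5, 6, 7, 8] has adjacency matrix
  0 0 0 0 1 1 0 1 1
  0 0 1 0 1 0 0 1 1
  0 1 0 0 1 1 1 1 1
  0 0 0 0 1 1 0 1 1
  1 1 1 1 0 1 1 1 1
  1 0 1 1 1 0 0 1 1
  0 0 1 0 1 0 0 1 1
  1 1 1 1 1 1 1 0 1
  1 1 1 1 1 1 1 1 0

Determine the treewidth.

A width-4 tree decomposition is:
Bags: B1 = {2, 4, 5, 7, 8}  B2 = {1, 2, 4, 7, 8}  B3 = {2, 4, 6, 7, 8}  B4 = {3, 4, 5, 7, 8}  B5 = {0, 4, 5, 7, 8}
Tree: B1–B2, B2–B3, B1–B4, B1–B5
Each bag holds 5 vertices, so the decomposition has width 4, which upper-bounds the treewidth. For the lower bound, the 5 vertices {0, 4, 5, 7, 8} are pairwise adjacent, and any tree decomposition puts a clique entirely inside one bag — forcing width ≥ 4. The upper and lower bounds meet at 4, so that is the treewidth.

4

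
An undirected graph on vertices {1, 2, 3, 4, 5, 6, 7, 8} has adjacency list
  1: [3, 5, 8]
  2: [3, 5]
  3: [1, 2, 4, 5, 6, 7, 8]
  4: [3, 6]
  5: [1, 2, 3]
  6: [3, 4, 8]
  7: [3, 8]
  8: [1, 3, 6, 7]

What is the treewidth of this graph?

A width-2 tree decomposition is:
Bags: B1 = {3, 4, 6}  B2 = {3, 6, 8}  B3 = {3, 7, 8}  B4 = {1, 3, 8}  B5 = {1, 3, 5}  B6 = {2, 3, 5}
Tree: B1–B2, B2–B3, B3–B4, B4–B5, B5–B6
Every bag has size at most 3, so the width is 3 − 1 = 2 and tw(G) ≤ 2. For the lower bound, the 3 vertices {1, 3, 8} are pairwise adjacent, and any tree decomposition puts a clique entirely inside one bag — forcing width ≥ 2. Therefore the treewidth is 2.

2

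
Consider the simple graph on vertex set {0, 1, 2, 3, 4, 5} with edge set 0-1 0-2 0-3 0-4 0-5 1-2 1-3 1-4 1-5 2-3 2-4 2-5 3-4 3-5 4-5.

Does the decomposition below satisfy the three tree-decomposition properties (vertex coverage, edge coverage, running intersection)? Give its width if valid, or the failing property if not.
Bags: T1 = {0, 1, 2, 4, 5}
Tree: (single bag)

No — vertex 3 appears in no bag.

A tree decomposition must satisfy three properties: every vertex lies in some bag; for every edge, both endpoints lie together in some bag; and for every vertex, the bags containing it form a connected subtree. Here vertex 3 appears in no bag, so the decomposition is invalid.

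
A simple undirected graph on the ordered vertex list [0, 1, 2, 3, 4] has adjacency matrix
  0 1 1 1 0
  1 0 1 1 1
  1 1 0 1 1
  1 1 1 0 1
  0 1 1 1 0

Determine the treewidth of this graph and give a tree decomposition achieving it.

Treewidth 3.
One optimal decomposition is:
Bags: B1 = {1, 2, 3, 4}  B2 = {0, 1, 2, 3}
Tree: B1–B2

Every bag has size at most 4, so the width is 4 − 1 = 3 and tw(G) ≤ 3. Conversely, {0, 1, 2, 3} is a clique of size 4, and the vertices of any clique must share a bag in every tree decomposition; so some bag has ≥ 4 vertices and tw(G) ≥ 3. Combining the bounds, tw(G) = 3.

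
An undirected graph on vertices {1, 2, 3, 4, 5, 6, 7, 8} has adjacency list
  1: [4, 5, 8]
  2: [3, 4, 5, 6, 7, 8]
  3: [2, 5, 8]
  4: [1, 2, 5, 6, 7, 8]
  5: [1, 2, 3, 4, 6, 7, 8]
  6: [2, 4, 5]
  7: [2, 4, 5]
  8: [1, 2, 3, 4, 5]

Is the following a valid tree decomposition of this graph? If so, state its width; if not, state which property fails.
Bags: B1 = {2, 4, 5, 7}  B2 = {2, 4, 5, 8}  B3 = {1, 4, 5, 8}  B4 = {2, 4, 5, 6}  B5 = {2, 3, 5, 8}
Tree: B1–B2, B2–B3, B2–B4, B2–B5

Yes; width 3.

Every vertex of G appears in some bag (union = {1, 2, 3, 4, 5, 6, 7, 8}); every edge is covered by a bag; and for each vertex v the set of bags containing v is connected in the bag tree. The decomposition is therefore valid. The largest bag has 4 vertices, so the width is 3.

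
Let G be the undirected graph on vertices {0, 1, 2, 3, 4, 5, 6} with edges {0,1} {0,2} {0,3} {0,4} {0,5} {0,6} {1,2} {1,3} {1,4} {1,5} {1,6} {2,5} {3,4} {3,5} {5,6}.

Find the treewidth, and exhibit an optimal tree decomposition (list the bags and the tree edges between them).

Treewidth 3.
One such decomposition:
Bags: B1 = {0, 1, 5, 6}  B2 = {0, 1, 2, 5}  B3 = {0, 1, 3, 5}  B4 = {0, 1, 3, 4}
Tree: B1–B2, B2–B3, B3–B4

The largest bag has 4 vertices, giving width 3; this decomposition certifies tw(G) ≤ 3. Conversely, {0, 1, 3, 4} is a clique of size 4, and the vertices of any clique must share a bag in every tree decomposition; so some bag has ≥ 4 vertices and tw(G) ≥ 3. Therefore the treewidth is 3.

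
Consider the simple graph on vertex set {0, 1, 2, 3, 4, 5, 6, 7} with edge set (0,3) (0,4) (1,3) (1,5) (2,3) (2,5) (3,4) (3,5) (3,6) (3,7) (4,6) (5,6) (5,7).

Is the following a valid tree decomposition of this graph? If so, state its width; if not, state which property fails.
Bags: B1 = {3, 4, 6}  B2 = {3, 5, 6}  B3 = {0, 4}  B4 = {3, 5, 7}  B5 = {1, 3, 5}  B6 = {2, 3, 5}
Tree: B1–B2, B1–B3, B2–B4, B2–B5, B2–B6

No — edge (3,0) lies in no bag.

A tree decomposition must satisfy three properties: every vertex lies in some bag; for every edge, both endpoints lie together in some bag; and for every vertex, the bags containing it form a connected subtree. Here edge (3,0) lies in no bag, so the decomposition is invalid.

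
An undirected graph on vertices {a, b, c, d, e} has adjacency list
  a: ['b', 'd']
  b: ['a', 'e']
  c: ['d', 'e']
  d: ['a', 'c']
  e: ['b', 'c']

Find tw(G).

2

A width-2 tree decomposition is:
Bags: B1 = {a, c, d}  B2 = {a, b, c}  B3 = {b, c, e}
Tree: B1–B2, B2–B3
The largest bag has 3 vertices, giving width 2; this decomposition certifies tw(G) ≤ 2. Since c–d–a–b–e–c is a cycle in G, G is not acyclic. Forests are exactly the graphs of treewidth ≤ 1, so tw(G) ≥ 2. Therefore the treewidth is 2.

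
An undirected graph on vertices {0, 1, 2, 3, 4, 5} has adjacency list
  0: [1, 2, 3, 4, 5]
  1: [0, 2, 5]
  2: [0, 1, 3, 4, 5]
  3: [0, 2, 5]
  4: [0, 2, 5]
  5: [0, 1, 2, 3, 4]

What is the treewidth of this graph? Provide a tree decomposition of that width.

The largest bag has 4 vertices, giving width 3; this decomposition certifies tw(G) ≤ 3. On the other hand G contains the 4-clique {0, 1, 2, 5}. A clique must lie in a single bag of any decomposition, so no decomposition can have width below 3. Hence tw(G) = 3 exactly.

Treewidth 3.
Bags: B1 = {0, 2, 3, 5}  B2 = {0, 2, 4, 5}  B3 = {0, 1, 2, 5}
Tree: B1–B2, B1–B3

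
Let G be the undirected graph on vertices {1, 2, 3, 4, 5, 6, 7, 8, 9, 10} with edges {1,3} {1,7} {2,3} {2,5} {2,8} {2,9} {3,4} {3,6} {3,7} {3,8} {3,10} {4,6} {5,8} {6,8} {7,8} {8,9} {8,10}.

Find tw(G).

A width-2 tree decomposition is:
Bags: B1 = {3, 7, 8}  B2 = {3, 8, 10}  B3 = {2, 3, 8}  B4 = {2, 5, 8}  B5 = {2, 8, 9}  B6 = {3, 6, 8}  B7 = {3, 4, 6}  B8 = {1, 3, 7}
Tree: B1–B2, B2–B3, B3–B4, B4–B5, B2–B6, B6–B7, B1–B8
The largest bag has 3 vertices, giving width 2; this decomposition certifies tw(G) ≤ 2. For the lower bound, the 3 vertices {2, 8, 9} are pairwise adjacent, and any tree decomposition puts a clique entirely inside one bag — forcing width ≥ 2. Combining the bounds, tw(G) = 2.

2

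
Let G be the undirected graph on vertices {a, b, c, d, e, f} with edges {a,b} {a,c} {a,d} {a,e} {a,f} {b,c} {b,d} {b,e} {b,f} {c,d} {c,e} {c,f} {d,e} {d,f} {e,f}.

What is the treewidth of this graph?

5

A width-5 tree decomposition is:
Bags: B1 = {a, b, c, d, e, f}
Tree: (single bag)
With just one bag of size 6, the width is 6 − 1 = 5, so tw(G) ≤ 5. Conversely, {a, b, c, d, e, f} is a clique of size 6, and the vertices of any clique must share a bag in every tree decomposition; so some bag has ≥ 6 vertices and tw(G) ≥ 5. Combining the bounds, tw(G) = 5.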